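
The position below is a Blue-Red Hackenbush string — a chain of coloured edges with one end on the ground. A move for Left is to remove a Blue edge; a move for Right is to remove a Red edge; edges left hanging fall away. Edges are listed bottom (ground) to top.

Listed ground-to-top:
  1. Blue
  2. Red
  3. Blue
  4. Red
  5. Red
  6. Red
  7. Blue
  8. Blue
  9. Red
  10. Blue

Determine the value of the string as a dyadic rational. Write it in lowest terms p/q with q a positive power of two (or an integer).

283/512

g_1 [B]  L=[0]  R=[∅]  gives 1
g_2 [BR]  L=[0]  R=[1]  gives 1/2
g_3 [BRB]  L=[0, 1/2]  R=[1]  gives 3/4
g_4 [BRBR]  L=[0, 1/2]  R=[3/4, 1]  gives 5/8
g_5 [BRBRR]  L=[0, 1/2]  R=[5/8, 3/4, 1]  gives 9/16
g_6 [BRBRRR]  L=[0, 1/2]  R=[9/16, 5/8, 3/4, 1]  gives 17/32
g_7 [BRBRRRB]  L=[0, 1/2, 17/32]  R=[9/16, 5/8, 3/4, 1]  gives 35/64
g_8 [BRBRRRBB]  L=[0, 1/2, 17/32, 35/64]  R=[9/16, 5/8, 3/4, 1]  gives 71/128
g_9 [BRBRRRBBR]  L=[0, 1/2, 17/32, 35/64]  R=[71/128, 9/16, 5/8, 3/4, 1]  gives 141/256
g_10 [BRBRRRBBRB]  L=[0, 1/2, 17/32, 35/64, 141/256]  R=[71/128, 9/16, 5/8, 3/4, 1]  gives 283/512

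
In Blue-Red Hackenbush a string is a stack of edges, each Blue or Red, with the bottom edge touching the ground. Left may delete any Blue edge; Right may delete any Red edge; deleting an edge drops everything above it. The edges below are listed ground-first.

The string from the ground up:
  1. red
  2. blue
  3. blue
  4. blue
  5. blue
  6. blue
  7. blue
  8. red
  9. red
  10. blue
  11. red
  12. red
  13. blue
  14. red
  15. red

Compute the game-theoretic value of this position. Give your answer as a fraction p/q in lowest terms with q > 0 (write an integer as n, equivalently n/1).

-439/16384

Build G(s[:k]) for k = 1..15, string s = red blue blue blue blue blue blue red red blue red red blue red red.
1 of 15 · r · max L −∞ · min R 0 so -1
2 of 15 · rb · max L -1 · min R 0 so -1/2
3 of 15 · rbb · max L -1/2 · min R 0 so -1/4
4 of 15 · rbbb · max L -1/4 · min R 0 so -1/8
5 of 15 · rbbbb · max L -1/8 · min R 0 so -1/16
6 of 15 · rbbbbb · max L -1/16 · min R 0 so -1/32
7 of 15 · rbbbbbb · max L -1/32 · min R 0 so -1/64
8 of 15 · rbbbbbbr · max L -1/32 · min R -1/64 so -3/128
9 of 15 · rbbbbbbrr · max L -1/32 · min R -3/128 so -7/256
10 of 15 · rbbbbbbrrb · max L -7/256 · min R -3/128 so -13/512
11 of 15 · rbbbbbbrrbr · max L -7/256 · min R -13/512 so -27/1024
12 of 15 · rbbbbbbrrbrr · max L -7/256 · min R -27/1024 so -55/2048
13 of 15 · rbbbbbbrrbrrb · max L -55/2048 · min R -27/1024 so -109/4096
14 of 15 · rbbbbbbrrbrrbr · max L -55/2048 · min R -109/4096 so -219/8192
15 of 15 · rbbbbbbrrbrrbrr · max L -55/2048 · min R -219/8192 so -439/16384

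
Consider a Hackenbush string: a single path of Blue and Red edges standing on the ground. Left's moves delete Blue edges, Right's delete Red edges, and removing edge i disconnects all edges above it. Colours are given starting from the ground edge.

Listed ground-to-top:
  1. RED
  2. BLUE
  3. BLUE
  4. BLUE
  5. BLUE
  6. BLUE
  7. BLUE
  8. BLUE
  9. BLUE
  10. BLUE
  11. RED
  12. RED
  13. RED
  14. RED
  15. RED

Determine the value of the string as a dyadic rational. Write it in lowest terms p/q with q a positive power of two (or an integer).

Prefix values for RED BLUE BLUE BLUE BLUE BLUE BLUE BLUE BLUE BLUE RED RED RED RED RED via {L|R} + simplicity:
v_1 [R]  L=[none]  R=[0]  so -1
v_2 [RB]  L=[-1]  R=[0]  so -1/2
v_3 [RBB]  L=[-1, -1/2]  R=[0]  so -1/4
v_4 [RBBB]  L=[-1, -1/2, -1/4]  R=[0]  so -1/8
v_5 [RBBBB]  L=[-1, -1/2, -1/4, -1/8]  R=[0]  so -1/16
v_6 [RBBBBB]  L=[-1, -1/2, -1/4, -1/8, -1/16]  R=[0]  so -1/32
v_7 [RBBBBBB]  L=[-1, -1/2, -1/4, -1/8, -1/16, -1/32]  R=[0]  so -1/64
v_8 [RBBBBBBB]  L=[-1, -1/2, -1/4, -1/8, -1/16, -1/32, -1/64]  R=[0]  so -1/128
v_9 [RBBBBBBBB]  L=[-1, -1/2, -1/4, -1/8, -1/16, -1/32, -1/64, -1/128]  R=[0]  so -1/256
v_10 [RBBBBBBBBB]  L=[-1, -1/2, -1/4, -1/8, -1/16, -1/32, -1/64, -1/128, -1/256]  R=[0]  so -1/512
v_11 [RBBBBBBBBBR]  L=[-1, -1/2, -1/4, -1/8, -1/16, -1/32, -1/64, -1/128, -1/256]  R=[-1/512, 0]  so -3/1024
v_12 [RBBBBBBBBBRR]  L=[-1, -1/2, -1/4, -1/8, -1/16, -1/32, -1/64, -1/128, -1/256]  R=[-3/1024, -1/512, 0]  so -7/2048
v_13 [RBBBBBBBBBRRR]  L=[-1, -1/2, -1/4, -1/8, -1/16, -1/32, -1/64, -1/128, -1/256]  R=[-7/2048, -3/1024, -1/512, 0]  so -15/4096
v_14 [RBBBBBBBBBRRRR]  L=[-1, -1/2, -1/4, -1/8, -1/16, -1/32, -1/64, -1/128, -1/256]  R=[-15/4096, -7/2048, -3/1024, -1/512, 0]  so -31/8192
v_15 [RBBBBBBBBBRRRRR]  L=[-1, -1/2, -1/4, -1/8, -1/16, -1/32, -1/64, -1/128, -1/256]  R=[-31/8192, -15/4096, -7/2048, -3/1024, -1/512, 0]  so -63/16384

-63/16384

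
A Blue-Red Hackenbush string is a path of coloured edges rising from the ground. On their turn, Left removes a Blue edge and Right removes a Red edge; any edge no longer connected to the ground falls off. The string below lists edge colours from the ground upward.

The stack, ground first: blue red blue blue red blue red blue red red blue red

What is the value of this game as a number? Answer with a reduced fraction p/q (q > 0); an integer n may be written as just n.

edge 1 of 12 (blue): { 0 | · } => 1
edge 2 of 12 (red): { 0 | 1 } => 1/2
edge 3 of 12 (blue): { 0 1/2 | 1 } => 3/4
edge 4 of 12 (blue): { 0 1/2 3/4 | 1 } => 7/8
edge 5 of 12 (red): { 0 1/2 3/4 | 7/8 1 } => 13/16
edge 6 of 12 (blue): { 0 1/2 3/4 13/16 | 7/8 1 } => 27/32
edge 7 of 12 (red): { 0 1/2 3/4 13/16 | 27/32 7/8 1 } => 53/64
edge 8 of 12 (blue): { 0 1/2 3/4 13/16 53/64 | 27/32 7/8 1 } => 107/128
edge 9 of 12 (red): { 0 1/2 3/4 13/16 53/64 | 107/128 27/32 7/8 1 } => 213/256
edge 10 of 12 (red): { 0 1/2 3/4 13/16 53/64 | 213/256 107/128 27/32 7/8 1 } => 425/512
edge 11 of 12 (blue): { 0 1/2 3/4 13/16 53/64 425/512 | 213/256 107/128 27/32 7/8 1 } => 851/1024
edge 12 of 12 (red): { 0 1/2 3/4 13/16 53/64 425/512 | 851/1024 213/256 107/128 27/32 7/8 1 } => 1701/2048

1701/2048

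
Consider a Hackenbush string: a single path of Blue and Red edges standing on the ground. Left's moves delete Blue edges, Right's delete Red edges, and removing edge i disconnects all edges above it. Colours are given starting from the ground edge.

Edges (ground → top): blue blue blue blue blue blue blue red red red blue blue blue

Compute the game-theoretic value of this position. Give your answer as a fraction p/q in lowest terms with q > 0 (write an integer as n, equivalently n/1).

val(b) = { 0 | ∅ } = 1
val(bb) = { 0,1 | ∅ } = 2
val(bbb) = { 0,1,2 | ∅ } = 3
val(bbbb) = { 0,1,2,3 | ∅ } = 4
val(bbbbb) = { 0,1,2,3,4 | ∅ } = 5
val(bbbbbb) = { 0,1,2,3,4,5 | ∅ } = 6
val(bbbbbbb) = { 0,1,2,3,4,5,6 | ∅ } = 7
val(bbbbbbbr) = { 0,1,2,3,4,5,6 | 7 } = 13/2
val(bbbbbbbrr) = { 0,1,2,3,4,5,6 | 13/2,7 } = 25/4
val(bbbbbbbrrr) = { 0,1,2,3,4,5,6 | 25/4,13/2,7 } = 49/8
val(bbbbbbbrrrb) = { 0,1,2,3,4,5,6,49/8 | 25/4,13/2,7 } = 99/16
val(bbbbbbbrrrbb) = { 0,1,2,3,4,5,6,49/8,99/16 | 25/4,13/2,7 } = 199/32
val(bbbbbbbrrrbbb) = { 0,1,2,3,4,5,6,49/8,99/16,199/32 | 25/4,13/2,7 } = 399/64

399/64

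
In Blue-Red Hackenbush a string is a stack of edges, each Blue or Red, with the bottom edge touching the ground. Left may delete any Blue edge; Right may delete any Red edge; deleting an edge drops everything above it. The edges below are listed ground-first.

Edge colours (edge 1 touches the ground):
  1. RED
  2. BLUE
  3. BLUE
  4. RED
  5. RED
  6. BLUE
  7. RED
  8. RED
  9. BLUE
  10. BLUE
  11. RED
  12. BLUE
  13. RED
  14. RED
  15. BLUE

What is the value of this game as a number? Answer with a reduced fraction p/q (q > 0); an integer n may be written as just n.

-6957/16384

Build g(s[:k]) for k = 1..15, string s = RED BLUE BLUE RED RED BLUE RED RED BLUE BLUE RED BLUE RED RED BLUE.
1 of 15 · R · max L −∞ · min R 0 -> -1
2 of 15 · RB · max L -1 · min R 0 -> -1/2
3 of 15 · RBB · max L -1/2 · min R 0 -> -1/4
4 of 15 · RBBR · max L -1/2 · min R -1/4 -> -3/8
5 of 15 · RBBRR · max L -1/2 · min R -3/8 -> -7/16
6 of 15 · RBBRRB · max L -7/16 · min R -3/8 -> -13/32
7 of 15 · RBBRRBR · max L -7/16 · min R -13/32 -> -27/64
8 of 15 · RBBRRBRR · max L -7/16 · min R -27/64 -> -55/128
9 of 15 · RBBRRBRRB · max L -55/128 · min R -27/64 -> -109/256
10 of 15 · RBBRRBRRBB · max L -109/256 · min R -27/64 -> -217/512
11 of 15 · RBBRRBRRBBR · max L -109/256 · min R -217/512 -> -435/1024
12 of 15 · RBBRRBRRBBRB · max L -435/1024 · min R -217/512 -> -869/2048
13 of 15 · RBBRRBRRBBRBR · max L -435/1024 · min R -869/2048 -> -1739/4096
14 of 15 · RBBRRBRRBBRBRR · max L -435/1024 · min R -1739/4096 -> -3479/8192
15 of 15 · RBBRRBRRBBRBRRB · max L -3479/8192 · min R -1739/4096 -> -6957/16384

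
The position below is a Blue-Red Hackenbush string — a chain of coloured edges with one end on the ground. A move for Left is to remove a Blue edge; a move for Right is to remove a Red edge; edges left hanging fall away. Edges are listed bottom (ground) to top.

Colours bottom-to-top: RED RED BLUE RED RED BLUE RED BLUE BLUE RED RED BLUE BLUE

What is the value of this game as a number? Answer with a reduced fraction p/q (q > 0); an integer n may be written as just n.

Build v(s[:k]) for k = 1..13, string s = RED RED BLUE RED RED BLUE RED BLUE BLUE RED RED BLUE BLUE.
R: Left { none }, Right { 0 } = simplest -1
RR: Left { none }, Right { -1,0 } = simplest -2
RRB: Left { -2 }, Right { -1,0 } = simplest -3/2
RRBR: Left { -2 }, Right { -3/2,-1,0 } = simplest -7/4
RRBRR: Left { -2 }, Right { -7/4,-3/2,-1,0 } = simplest -15/8
RRBRRB: Left { -2,-15/8 }, Right { -7/4,-3/2,-1,0 } = simplest -29/16
RRBRRBR: Left { -2,-15/8 }, Right { -29/16,-7/4,-3/2,-1,0 } = simplest -59/32
RRBRRBRB: Left { -2,-15/8,-59/32 }, Right { -29/16,-7/4,-3/2,-1,0 } = simplest -117/64
RRBRRBRBB: Left { -2,-15/8,-59/32,-117/64 }, Right { -29/16,-7/4,-3/2,-1,0 } = simplest -233/128
RRBRRBRBBR: Left { -2,-15/8,-59/32,-117/64 }, Right { -233/128,-29/16,-7/4,-3/2,-1,0 } = simplest -467/256
RRBRRBRBBRR: Left { -2,-15/8,-59/32,-117/64 }, Right { -467/256,-233/128,-29/16,-7/4,-3/2,-1,0 } = simplest -935/512
RRBRRBRBBRRB: Left { -2,-15/8,-59/32,-117/64,-935/512 }, Right { -467/256,-233/128,-29/16,-7/4,-3/2,-1,0 } = simplest -1869/1024
RRBRRBRBBRRBB: Left { -2,-15/8,-59/32,-117/64,-935/512,-1869/1024 }, Right { -467/256,-233/128,-29/16,-7/4,-3/2,-1,0 } = simplest -3737/2048

-3737/2048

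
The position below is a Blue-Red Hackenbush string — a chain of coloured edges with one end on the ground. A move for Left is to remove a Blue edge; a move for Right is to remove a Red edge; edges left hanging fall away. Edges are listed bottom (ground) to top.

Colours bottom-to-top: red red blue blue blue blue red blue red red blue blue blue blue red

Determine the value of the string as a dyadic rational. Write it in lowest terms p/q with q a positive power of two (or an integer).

-8899/8192

val_1 [r]  L=[∅]  R=[0]  so -1
val_2 [rr]  L=[∅]  R=[-1,0]  so -2
val_3 [rrb]  L=[-2]  R=[-1,0]  so -3/2
val_4 [rrbb]  L=[-2,-3/2]  R=[-1,0]  so -5/4
val_5 [rrbbb]  L=[-2,-3/2,-5/4]  R=[-1,0]  so -9/8
val_6 [rrbbbb]  L=[-2,-3/2,-5/4,-9/8]  R=[-1,0]  so -17/16
val_7 [rrbbbbr]  L=[-2,-3/2,-5/4,-9/8]  R=[-17/16,-1,0]  so -35/32
val_8 [rrbbbbrb]  L=[-2,-3/2,-5/4,-9/8,-35/32]  R=[-17/16,-1,0]  so -69/64
val_9 [rrbbbbrbr]  L=[-2,-3/2,-5/4,-9/8,-35/32]  R=[-69/64,-17/16,-1,0]  so -139/128
val_10 [rrbbbbrbrr]  L=[-2,-3/2,-5/4,-9/8,-35/32]  R=[-139/128,-69/64,-17/16,-1,0]  so -279/256
val_11 [rrbbbbrbrrb]  L=[-2,-3/2,-5/4,-9/8,-35/32,-279/256]  R=[-139/128,-69/64,-17/16,-1,0]  so -557/512
val_12 [rrbbbbrbrrbb]  L=[-2,-3/2,-5/4,-9/8,-35/32,-279/256,-557/512]  R=[-139/128,-69/64,-17/16,-1,0]  so -1113/1024
val_13 [rrbbbbrbrrbbb]  L=[-2,-3/2,-5/4,-9/8,-35/32,-279/256,-557/512,-1113/1024]  R=[-139/128,-69/64,-17/16,-1,0]  so -2225/2048
val_14 [rrbbbbrbrrbbbb]  L=[-2,-3/2,-5/4,-9/8,-35/32,-279/256,-557/512,-1113/1024,-2225/2048]  R=[-139/128,-69/64,-17/16,-1,0]  so -4449/4096
val_15 [rrbbbbrbrrbbbbr]  L=[-2,-3/2,-5/4,-9/8,-35/32,-279/256,-557/512,-1113/1024,-2225/2048]  R=[-4449/4096,-139/128,-69/64,-17/16,-1,0]  so -8899/8192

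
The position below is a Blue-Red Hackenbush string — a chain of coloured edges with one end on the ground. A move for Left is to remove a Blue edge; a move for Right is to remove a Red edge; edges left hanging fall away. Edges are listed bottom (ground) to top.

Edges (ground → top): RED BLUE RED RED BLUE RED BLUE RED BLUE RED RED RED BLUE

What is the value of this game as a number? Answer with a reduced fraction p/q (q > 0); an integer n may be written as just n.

-3421/4096

edge 1 of 13 (RED): { none | 0 } => -1
edge 2 of 13 (BLUE): { -1 | 0 } => -1/2
edge 3 of 13 (RED): { -1 | -1/2 0 } => -3/4
edge 4 of 13 (RED): { -1 | -3/4 -1/2 0 } => -7/8
edge 5 of 13 (BLUE): { -1 -7/8 | -3/4 -1/2 0 } => -13/16
edge 6 of 13 (RED): { -1 -7/8 | -13/16 -3/4 -1/2 0 } => -27/32
edge 7 of 13 (BLUE): { -1 -7/8 -27/32 | -13/16 -3/4 -1/2 0 } => -53/64
edge 8 of 13 (RED): { -1 -7/8 -27/32 | -53/64 -13/16 -3/4 -1/2 0 } => -107/128
edge 9 of 13 (BLUE): { -1 -7/8 -27/32 -107/128 | -53/64 -13/16 -3/4 -1/2 0 } => -213/256
edge 10 of 13 (RED): { -1 -7/8 -27/32 -107/128 | -213/256 -53/64 -13/16 -3/4 -1/2 0 } => -427/512
edge 11 of 13 (RED): { -1 -7/8 -27/32 -107/128 | -427/512 -213/256 -53/64 -13/16 -3/4 -1/2 0 } => -855/1024
edge 12 of 13 (RED): { -1 -7/8 -27/32 -107/128 | -855/1024 -427/512 -213/256 -53/64 -13/16 -3/4 -1/2 0 } => -1711/2048
edge 13 of 13 (BLUE): { -1 -7/8 -27/32 -107/128 -1711/2048 | -855/1024 -427/512 -213/256 -53/64 -13/16 -3/4 -1/2 0 } => -3421/4096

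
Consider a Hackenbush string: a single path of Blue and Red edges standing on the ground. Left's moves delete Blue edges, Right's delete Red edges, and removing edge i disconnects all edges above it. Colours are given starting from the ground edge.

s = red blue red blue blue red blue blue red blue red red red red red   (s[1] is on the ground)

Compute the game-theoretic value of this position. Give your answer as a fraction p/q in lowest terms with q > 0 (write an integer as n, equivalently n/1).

Recurse on prefixes of the 15-edge string red blue red blue blue red blue blue red blue red red red red red:
r: Left { — }, Right { 0 } → simplest -1
rb: Left { -1 }, Right { 0 } → simplest -1/2
rbr: Left { -1 }, Right { -1/2, 0 } → simplest -3/4
rbrb: Left { -1, -3/4 }, Right { -1/2, 0 } → simplest -5/8
rbrbb: Left { -1, -3/4, -5/8 }, Right { -1/2, 0 } → simplest -9/16
rbrbbr: Left { -1, -3/4, -5/8 }, Right { -9/16, -1/2, 0 } → simplest -19/32
rbrbbrb: Left { -1, -3/4, -5/8, -19/32 }, Right { -9/16, -1/2, 0 } → simplest -37/64
rbrbbrbb: Left { -1, -3/4, -5/8, -19/32, -37/64 }, Right { -9/16, -1/2, 0 } → simplest -73/128
rbrbbrbbr: Left { -1, -3/4, -5/8, -19/32, -37/64 }, Right { -73/128, -9/16, -1/2, 0 } → simplest -147/256
rbrbbrbbrb: Left { -1, -3/4, -5/8, -19/32, -37/64, -147/256 }, Right { -73/128, -9/16, -1/2, 0 } → simplest -293/512
rbrbbrbbrbr: Left { -1, -3/4, -5/8, -19/32, -37/64, -147/256 }, Right { -293/512, -73/128, -9/16, -1/2, 0 } → simplest -587/1024
rbrbbrbbrbrr: Left { -1, -3/4, -5/8, -19/32, -37/64, -147/256 }, Right { -587/1024, -293/512, -73/128, -9/16, -1/2, 0 } → simplest -1175/2048
rbrbbrbbrbrrr: Left { -1, -3/4, -5/8, -19/32, -37/64, -147/256 }, Right { -1175/2048, -587/1024, -293/512, -73/128, -9/16, -1/2, 0 } → simplest -2351/4096
rbrbbrbbrbrrrr: Left { -1, -3/4, -5/8, -19/32, -37/64, -147/256 }, Right { -2351/4096, -1175/2048, -587/1024, -293/512, -73/128, -9/16, -1/2, 0 } → simplest -4703/8192
rbrbbrbbrbrrrrr: Left { -1, -3/4, -5/8, -19/32, -37/64, -147/256 }, Right { -4703/8192, -2351/4096, -1175/2048, -587/1024, -293/512, -73/128, -9/16, -1/2, 0 } → simplest -9407/16384

-9407/16384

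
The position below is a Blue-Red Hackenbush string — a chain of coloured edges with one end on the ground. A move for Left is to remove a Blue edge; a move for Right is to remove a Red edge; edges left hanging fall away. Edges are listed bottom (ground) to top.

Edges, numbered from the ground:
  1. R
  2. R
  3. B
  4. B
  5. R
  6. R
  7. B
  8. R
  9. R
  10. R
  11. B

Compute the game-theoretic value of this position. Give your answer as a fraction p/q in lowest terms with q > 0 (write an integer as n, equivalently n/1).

G(R) = { (no moves) | 0 } so -1
G(RR) = { (no moves) | -1, 0 } so -2
G(RRB) = { -2 | -1, 0 } so -3/2
G(RRBB) = { -2, -3/2 | -1, 0 } so -5/4
G(RRBBR) = { -2, -3/2 | -5/4, -1, 0 } so -11/8
G(RRBBRR) = { -2, -3/2 | -11/8, -5/4, -1, 0 } so -23/16
G(RRBBRRB) = { -2, -3/2, -23/16 | -11/8, -5/4, -1, 0 } so -45/32
G(RRBBRRBR) = { -2, -3/2, -23/16 | -45/32, -11/8, -5/4, -1, 0 } so -91/64
G(RRBBRRBRR) = { -2, -3/2, -23/16 | -91/64, -45/32, -11/8, -5/4, -1, 0 } so -183/128
G(RRBBRRBRRR) = { -2, -3/2, -23/16 | -183/128, -91/64, -45/32, -11/8, -5/4, -1, 0 } so -367/256
G(RRBBRRBRRRB) = { -2, -3/2, -23/16, -367/256 | -183/128, -91/64, -45/32, -11/8, -5/4, -1, 0 } so -733/512

-733/512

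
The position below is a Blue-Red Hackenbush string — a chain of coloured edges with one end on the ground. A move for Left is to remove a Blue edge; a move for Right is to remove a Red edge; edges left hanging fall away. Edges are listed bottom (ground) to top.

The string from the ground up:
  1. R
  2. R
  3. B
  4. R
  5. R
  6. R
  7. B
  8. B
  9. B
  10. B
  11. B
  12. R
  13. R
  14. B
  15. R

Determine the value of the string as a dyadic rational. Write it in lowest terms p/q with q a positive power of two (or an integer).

-15387/8192

Recurse on prefixes of the 15-edge string R R B R R R B B B B B R R B R:
G_1 [R]  L=[∅]  R=[0]  so -1
G_2 [RR]  L=[∅]  R=[-1,0]  so -2
G_3 [RRB]  L=[-2]  R=[-1,0]  so -3/2
G_4 [RRBR]  L=[-2]  R=[-3/2,-1,0]  so -7/4
G_5 [RRBRR]  L=[-2]  R=[-7/4,-3/2,-1,0]  so -15/8
G_6 [RRBRRR]  L=[-2]  R=[-15/8,-7/4,-3/2,-1,0]  so -31/16
G_7 [RRBRRRB]  L=[-2,-31/16]  R=[-15/8,-7/4,-3/2,-1,0]  so -61/32
G_8 [RRBRRRBB]  L=[-2,-31/16,-61/32]  R=[-15/8,-7/4,-3/2,-1,0]  so -121/64
G_9 [RRBRRRBBB]  L=[-2,-31/16,-61/32,-121/64]  R=[-15/8,-7/4,-3/2,-1,0]  so -241/128
G_10 [RRBRRRBBBB]  L=[-2,-31/16,-61/32,-121/64,-241/128]  R=[-15/8,-7/4,-3/2,-1,0]  so -481/256
G_11 [RRBRRRBBBBB]  L=[-2,-31/16,-61/32,-121/64,-241/128,-481/256]  R=[-15/8,-7/4,-3/2,-1,0]  so -961/512
G_12 [RRBRRRBBBBBR]  L=[-2,-31/16,-61/32,-121/64,-241/128,-481/256]  R=[-961/512,-15/8,-7/4,-3/2,-1,0]  so -1923/1024
G_13 [RRBRRRBBBBBRR]  L=[-2,-31/16,-61/32,-121/64,-241/128,-481/256]  R=[-1923/1024,-961/512,-15/8,-7/4,-3/2,-1,0]  so -3847/2048
G_14 [RRBRRRBBBBBRRB]  L=[-2,-31/16,-61/32,-121/64,-241/128,-481/256,-3847/2048]  R=[-1923/1024,-961/512,-15/8,-7/4,-3/2,-1,0]  so -7693/4096
G_15 [RRBRRRBBBBBRRBR]  L=[-2,-31/16,-61/32,-121/64,-241/128,-481/256,-3847/2048]  R=[-7693/4096,-1923/1024,-961/512,-15/8,-7/4,-3/2,-1,0]  so -15387/8192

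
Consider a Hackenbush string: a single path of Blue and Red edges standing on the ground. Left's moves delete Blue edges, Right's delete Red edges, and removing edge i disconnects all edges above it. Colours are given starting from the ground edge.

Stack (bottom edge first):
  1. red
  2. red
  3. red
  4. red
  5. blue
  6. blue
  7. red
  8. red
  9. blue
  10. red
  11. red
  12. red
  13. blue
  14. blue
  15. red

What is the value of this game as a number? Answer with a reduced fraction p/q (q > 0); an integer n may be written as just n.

Build v(s[:k]) for k = 1..15, string s = red red red red blue blue red red blue red red red blue blue red.
edge 1 of 15 (red): { — | 0 } ⇒ -1
edge 2 of 15 (red): { — | -1; 0 } ⇒ -2
edge 3 of 15 (red): { — | -2; -1; 0 } ⇒ -3
edge 4 of 15 (red): { — | -3; -2; -1; 0 } ⇒ -4
edge 5 of 15 (blue): { -4 | -3; -2; -1; 0 } ⇒ -7/2
edge 6 of 15 (blue): { -4; -7/2 | -3; -2; -1; 0 } ⇒ -13/4
edge 7 of 15 (red): { -4; -7/2 | -13/4; -3; -2; -1; 0 } ⇒ -27/8
edge 8 of 15 (red): { -4; -7/2 | -27/8; -13/4; -3; -2; -1; 0 } ⇒ -55/16
edge 9 of 15 (blue): { -4; -7/2; -55/16 | -27/8; -13/4; -3; -2; -1; 0 } ⇒ -109/32
edge 10 of 15 (red): { -4; -7/2; -55/16 | -109/32; -27/8; -13/4; -3; -2; -1; 0 } ⇒ -219/64
edge 11 of 15 (red): { -4; -7/2; -55/16 | -219/64; -109/32; -27/8; -13/4; -3; -2; -1; 0 } ⇒ -439/128
edge 12 of 15 (red): { -4; -7/2; -55/16 | -439/128; -219/64; -109/32; -27/8; -13/4; -3; -2; -1; 0 } ⇒ -879/256
edge 13 of 15 (blue): { -4; -7/2; -55/16; -879/256 | -439/128; -219/64; -109/32; -27/8; -13/4; -3; -2; -1; 0 } ⇒ -1757/512
edge 14 of 15 (blue): { -4; -7/2; -55/16; -879/256; -1757/512 | -439/128; -219/64; -109/32; -27/8; -13/4; -3; -2; -1; 0 } ⇒ -3513/1024
edge 15 of 15 (red): { -4; -7/2; -55/16; -879/256; -1757/512 | -3513/1024; -439/128; -219/64; -109/32; -27/8; -13/4; -3; -2; -1; 0 } ⇒ -7027/2048

-7027/2048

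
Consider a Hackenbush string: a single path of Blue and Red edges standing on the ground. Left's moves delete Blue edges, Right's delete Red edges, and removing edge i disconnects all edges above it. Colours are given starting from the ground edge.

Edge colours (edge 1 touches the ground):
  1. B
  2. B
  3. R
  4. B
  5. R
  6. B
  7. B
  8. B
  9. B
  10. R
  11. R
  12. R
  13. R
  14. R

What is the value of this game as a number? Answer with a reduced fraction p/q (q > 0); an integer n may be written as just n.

v_1 [B]  L=[0]  R=[]  => 1
v_2 [BB]  L=[0 1]  R=[]  => 2
v_3 [BBR]  L=[0 1]  R=[2]  => 3/2
v_4 [BBRB]  L=[0 1 3/2]  R=[2]  => 7/4
v_5 [BBRBR]  L=[0 1 3/2]  R=[7/4 2]  => 13/8
v_6 [BBRBRB]  L=[0 1 3/2 13/8]  R=[7/4 2]  => 27/16
v_7 [BBRBRBB]  L=[0 1 3/2 13/8 27/16]  R=[7/4 2]  => 55/32
v_8 [BBRBRBBB]  L=[0 1 3/2 13/8 27/16 55/32]  R=[7/4 2]  => 111/64
v_9 [BBRBRBBBB]  L=[0 1 3/2 13/8 27/16 55/32 111/64]  R=[7/4 2]  => 223/128
v_10 [BBRBRBBBBR]  L=[0 1 3/2 13/8 27/16 55/32 111/64]  R=[223/128 7/4 2]  => 445/256
v_11 [BBRBRBBBBRR]  L=[0 1 3/2 13/8 27/16 55/32 111/64]  R=[445/256 223/128 7/4 2]  => 889/512
v_12 [BBRBRBBBBRRR]  L=[0 1 3/2 13/8 27/16 55/32 111/64]  R=[889/512 445/256 223/128 7/4 2]  => 1777/1024
v_13 [BBRBRBBBBRRRR]  L=[0 1 3/2 13/8 27/16 55/32 111/64]  R=[1777/1024 889/512 445/256 223/128 7/4 2]  => 3553/2048
v_14 [BBRBRBBBBRRRRR]  L=[0 1 3/2 13/8 27/16 55/32 111/64]  R=[3553/2048 1777/1024 889/512 445/256 223/128 7/4 2]  => 7105/4096

7105/4096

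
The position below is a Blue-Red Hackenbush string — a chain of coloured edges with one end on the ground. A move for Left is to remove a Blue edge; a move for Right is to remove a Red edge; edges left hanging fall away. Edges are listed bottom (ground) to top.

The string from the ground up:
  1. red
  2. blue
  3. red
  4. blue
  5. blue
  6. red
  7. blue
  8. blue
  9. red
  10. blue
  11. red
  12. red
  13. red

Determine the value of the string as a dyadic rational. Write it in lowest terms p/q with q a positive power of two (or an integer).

1 of 13 · r · max L −∞ · min R 0 -> -1
2 of 13 · rb · max L -1 · min R 0 -> -1/2
3 of 13 · rbr · max L -1 · min R -1/2 -> -3/4
4 of 13 · rbrb · max L -3/4 · min R -1/2 -> -5/8
5 of 13 · rbrbb · max L -5/8 · min R -1/2 -> -9/16
6 of 13 · rbrbbr · max L -5/8 · min R -9/16 -> -19/32
7 of 13 · rbrbbrb · max L -19/32 · min R -9/16 -> -37/64
8 of 13 · rbrbbrbb · max L -37/64 · min R -9/16 -> -73/128
9 of 13 · rbrbbrbbr · max L -37/64 · min R -73/128 -> -147/256
10 of 13 · rbrbbrbbrb · max L -147/256 · min R -73/128 -> -293/512
11 of 13 · rbrbbrbbrbr · max L -147/256 · min R -293/512 -> -587/1024
12 of 13 · rbrbbrbbrbrr · max L -147/256 · min R -587/1024 -> -1175/2048
13 of 13 · rbrbbrbbrbrrr · max L -147/256 · min R -1175/2048 -> -2351/4096

-2351/4096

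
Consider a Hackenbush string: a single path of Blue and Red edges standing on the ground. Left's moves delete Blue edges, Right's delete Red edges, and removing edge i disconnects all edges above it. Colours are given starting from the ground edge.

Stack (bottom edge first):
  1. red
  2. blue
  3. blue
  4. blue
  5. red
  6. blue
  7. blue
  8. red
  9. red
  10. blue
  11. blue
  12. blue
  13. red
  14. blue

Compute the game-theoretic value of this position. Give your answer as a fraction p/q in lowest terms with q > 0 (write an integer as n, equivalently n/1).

-1221/8192

1 of 14 · r · max L −∞ · min R 0 — -1
2 of 14 · rb · max L -1 · min R 0 — -1/2
3 of 14 · rbb · max L -1/2 · min R 0 — -1/4
4 of 14 · rbbb · max L -1/4 · min R 0 — -1/8
5 of 14 · rbbbr · max L -1/4 · min R -1/8 — -3/16
6 of 14 · rbbbrb · max L -3/16 · min R -1/8 — -5/32
7 of 14 · rbbbrbb · max L -5/32 · min R -1/8 — -9/64
8 of 14 · rbbbrbbr · max L -5/32 · min R -9/64 — -19/128
9 of 14 · rbbbrbbrr · max L -5/32 · min R -19/128 — -39/256
10 of 14 · rbbbrbbrrb · max L -39/256 · min R -19/128 — -77/512
11 of 14 · rbbbrbbrrbb · max L -77/512 · min R -19/128 — -153/1024
12 of 14 · rbbbrbbrrbbb · max L -153/1024 · min R -19/128 — -305/2048
13 of 14 · rbbbrbbrrbbbr · max L -153/1024 · min R -305/2048 — -611/4096
14 of 14 · rbbbrbbrrbbbrb · max L -611/4096 · min R -305/2048 — -1221/8192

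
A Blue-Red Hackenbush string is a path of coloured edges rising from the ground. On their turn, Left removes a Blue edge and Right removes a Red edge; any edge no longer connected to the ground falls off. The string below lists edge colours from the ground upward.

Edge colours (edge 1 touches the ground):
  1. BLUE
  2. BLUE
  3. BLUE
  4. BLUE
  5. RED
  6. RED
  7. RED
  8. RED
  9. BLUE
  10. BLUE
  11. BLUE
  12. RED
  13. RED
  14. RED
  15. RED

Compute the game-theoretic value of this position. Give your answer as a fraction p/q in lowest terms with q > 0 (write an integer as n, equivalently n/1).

6369/2048

G_1 [B]  L=[0]  R=[—]  ⇒ 1
G_2 [BB]  L=[0; 1]  R=[—]  ⇒ 2
G_3 [BBB]  L=[0; 1; 2]  R=[—]  ⇒ 3
G_4 [BBBB]  L=[0; 1; 2; 3]  R=[—]  ⇒ 4
G_5 [BBBBR]  L=[0; 1; 2; 3]  R=[4]  ⇒ 7/2
G_6 [BBBBRR]  L=[0; 1; 2; 3]  R=[7/2; 4]  ⇒ 13/4
G_7 [BBBBRRR]  L=[0; 1; 2; 3]  R=[13/4; 7/2; 4]  ⇒ 25/8
G_8 [BBBBRRRR]  L=[0; 1; 2; 3]  R=[25/8; 13/4; 7/2; 4]  ⇒ 49/16
G_9 [BBBBRRRRB]  L=[0; 1; 2; 3; 49/16]  R=[25/8; 13/4; 7/2; 4]  ⇒ 99/32
G_10 [BBBBRRRRBB]  L=[0; 1; 2; 3; 49/16; 99/32]  R=[25/8; 13/4; 7/2; 4]  ⇒ 199/64
G_11 [BBBBRRRRBBB]  L=[0; 1; 2; 3; 49/16; 99/32; 199/64]  R=[25/8; 13/4; 7/2; 4]  ⇒ 399/128
G_12 [BBBBRRRRBBBR]  L=[0; 1; 2; 3; 49/16; 99/32; 199/64]  R=[399/128; 25/8; 13/4; 7/2; 4]  ⇒ 797/256
G_13 [BBBBRRRRBBBRR]  L=[0; 1; 2; 3; 49/16; 99/32; 199/64]  R=[797/256; 399/128; 25/8; 13/4; 7/2; 4]  ⇒ 1593/512
G_14 [BBBBRRRRBBBRRR]  L=[0; 1; 2; 3; 49/16; 99/32; 199/64]  R=[1593/512; 797/256; 399/128; 25/8; 13/4; 7/2; 4]  ⇒ 3185/1024
G_15 [BBBBRRRRBBBRRRR]  L=[0; 1; 2; 3; 49/16; 99/32; 199/64]  R=[3185/1024; 1593/512; 797/256; 399/128; 25/8; 13/4; 7/2; 4]  ⇒ 6369/2048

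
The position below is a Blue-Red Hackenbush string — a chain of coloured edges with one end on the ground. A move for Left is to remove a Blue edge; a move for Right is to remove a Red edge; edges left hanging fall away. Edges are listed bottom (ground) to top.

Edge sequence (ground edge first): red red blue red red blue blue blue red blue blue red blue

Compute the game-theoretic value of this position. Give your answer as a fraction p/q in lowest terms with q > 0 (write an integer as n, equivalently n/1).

-3621/2048

edge 1 of 13 (red): { ∅ | 0 } -> -1
edge 2 of 13 (red): { ∅ | -1 0 } -> -2
edge 3 of 13 (blue): { -2 | -1 0 } -> -3/2
edge 4 of 13 (red): { -2 | -3/2 -1 0 } -> -7/4
edge 5 of 13 (red): { -2 | -7/4 -3/2 -1 0 } -> -15/8
edge 6 of 13 (blue): { -2 -15/8 | -7/4 -3/2 -1 0 } -> -29/16
edge 7 of 13 (blue): { -2 -15/8 -29/16 | -7/4 -3/2 -1 0 } -> -57/32
edge 8 of 13 (blue): { -2 -15/8 -29/16 -57/32 | -7/4 -3/2 -1 0 } -> -113/64
edge 9 of 13 (red): { -2 -15/8 -29/16 -57/32 | -113/64 -7/4 -3/2 -1 0 } -> -227/128
edge 10 of 13 (blue): { -2 -15/8 -29/16 -57/32 -227/128 | -113/64 -7/4 -3/2 -1 0 } -> -453/256
edge 11 of 13 (blue): { -2 -15/8 -29/16 -57/32 -227/128 -453/256 | -113/64 -7/4 -3/2 -1 0 } -> -905/512
edge 12 of 13 (red): { -2 -15/8 -29/16 -57/32 -227/128 -453/256 | -905/512 -113/64 -7/4 -3/2 -1 0 } -> -1811/1024
edge 13 of 13 (blue): { -2 -15/8 -29/16 -57/32 -227/128 -453/256 -1811/1024 | -905/512 -113/64 -7/4 -3/2 -1 0 } -> -3621/2048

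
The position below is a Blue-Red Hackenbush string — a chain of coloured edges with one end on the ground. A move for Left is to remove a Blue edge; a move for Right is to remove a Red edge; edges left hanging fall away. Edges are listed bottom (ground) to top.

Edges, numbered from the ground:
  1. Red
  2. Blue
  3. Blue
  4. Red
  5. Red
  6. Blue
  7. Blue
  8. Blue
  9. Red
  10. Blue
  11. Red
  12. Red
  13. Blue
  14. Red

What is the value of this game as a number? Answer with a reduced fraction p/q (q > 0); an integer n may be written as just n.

Build value(s[:k]) for k = 1..14, string s = Red Blue Blue Red Red Blue Blue Blue Red Blue Red Red Blue Red.
step 1: add Red to get R; options L={ (no moves) } R={ 0 } ⇒ -1
step 2: add Blue to get RB; options L={ -1 } R={ 0 } ⇒ -1/2
step 3: add Blue to get RBB; options L={ -1, -1/2 } R={ 0 } ⇒ -1/4
step 4: add Red to get RBBR; options L={ -1, -1/2 } R={ -1/4, 0 } ⇒ -3/8
step 5: add Red to get RBBRR; options L={ -1, -1/2 } R={ -3/8, -1/4, 0 } ⇒ -7/16
step 6: add Blue to get RBBRRB; options L={ -1, -1/2, -7/16 } R={ -3/8, -1/4, 0 } ⇒ -13/32
step 7: add Blue to get RBBRRBB; options L={ -1, -1/2, -7/16, -13/32 } R={ -3/8, -1/4, 0 } ⇒ -25/64
step 8: add Blue to get RBBRRBBB; options L={ -1, -1/2, -7/16, -13/32, -25/64 } R={ -3/8, -1/4, 0 } ⇒ -49/128
step 9: add Red to get RBBRRBBBR; options L={ -1, -1/2, -7/16, -13/32, -25/64 } R={ -49/128, -3/8, -1/4, 0 } ⇒ -99/256
step 10: add Blue to get RBBRRBBBRB; options L={ -1, -1/2, -7/16, -13/32, -25/64, -99/256 } R={ -49/128, -3/8, -1/4, 0 } ⇒ -197/512
step 11: add Red to get RBBRRBBBRBR; options L={ -1, -1/2, -7/16, -13/32, -25/64, -99/256 } R={ -197/512, -49/128, -3/8, -1/4, 0 } ⇒ -395/1024
step 12: add Red to get RBBRRBBBRBRR; options L={ -1, -1/2, -7/16, -13/32, -25/64, -99/256 } R={ -395/1024, -197/512, -49/128, -3/8, -1/4, 0 } ⇒ -791/2048
step 13: add Blue to get RBBRRBBBRBRRB; options L={ -1, -1/2, -7/16, -13/32, -25/64, -99/256, -791/2048 } R={ -395/1024, -197/512, -49/128, -3/8, -1/4, 0 } ⇒ -1581/4096
step 14: add Red to get RBBRRBBBRBRRBR; options L={ -1, -1/2, -7/16, -13/32, -25/64, -99/256, -791/2048 } R={ -1581/4096, -395/1024, -197/512, -49/128, -3/8, -1/4, 0 } ⇒ -3163/8192

-3163/8192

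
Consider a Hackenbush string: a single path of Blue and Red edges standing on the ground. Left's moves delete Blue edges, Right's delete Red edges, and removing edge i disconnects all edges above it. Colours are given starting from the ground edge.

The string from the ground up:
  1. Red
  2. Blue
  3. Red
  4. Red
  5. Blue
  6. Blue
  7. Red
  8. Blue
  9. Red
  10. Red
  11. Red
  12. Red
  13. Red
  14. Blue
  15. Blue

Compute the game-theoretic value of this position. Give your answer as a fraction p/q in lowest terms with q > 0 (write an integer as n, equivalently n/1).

-13049/16384

Recurse on prefixes of the 15-edge string Red Blue Red Red Blue Blue Red Blue Red Red Red Red Red Blue Blue:
1 of 15 · R · max L −∞ · min R 0 = -1
2 of 15 · RB · max L -1 · min R 0 = -1/2
3 of 15 · RBR · max L -1 · min R -1/2 = -3/4
4 of 15 · RBRR · max L -1 · min R -3/4 = -7/8
5 of 15 · RBRRB · max L -7/8 · min R -3/4 = -13/16
6 of 15 · RBRRBB · max L -13/16 · min R -3/4 = -25/32
7 of 15 · RBRRBBR · max L -13/16 · min R -25/32 = -51/64
8 of 15 · RBRRBBRB · max L -51/64 · min R -25/32 = -101/128
9 of 15 · RBRRBBRBR · max L -51/64 · min R -101/128 = -203/256
10 of 15 · RBRRBBRBRR · max L -51/64 · min R -203/256 = -407/512
11 of 15 · RBRRBBRBRRR · max L -51/64 · min R -407/512 = -815/1024
12 of 15 · RBRRBBRBRRRR · max L -51/64 · min R -815/1024 = -1631/2048
13 of 15 · RBRRBBRBRRRRR · max L -51/64 · min R -1631/2048 = -3263/4096
14 of 15 · RBRRBBRBRRRRRB · max L -3263/4096 · min R -1631/2048 = -6525/8192
15 of 15 · RBRRBBRBRRRRRBB · max L -6525/8192 · min R -1631/2048 = -13049/16384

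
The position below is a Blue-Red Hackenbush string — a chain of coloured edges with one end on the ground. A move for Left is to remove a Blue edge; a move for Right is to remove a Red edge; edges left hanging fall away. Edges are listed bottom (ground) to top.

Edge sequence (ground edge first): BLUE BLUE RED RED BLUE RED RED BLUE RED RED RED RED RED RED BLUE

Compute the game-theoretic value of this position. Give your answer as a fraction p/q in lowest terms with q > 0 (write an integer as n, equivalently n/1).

10499/8192

Build g(s[:k]) for k = 1..15, string s = BLUE BLUE RED RED BLUE RED RED BLUE RED RED RED RED RED RED BLUE.
edge 1 of 15 (BLUE): { 0 | none } -> 1
edge 2 of 15 (BLUE): { 0, 1 | none } -> 2
edge 3 of 15 (RED): { 0, 1 | 2 } -> 3/2
edge 4 of 15 (RED): { 0, 1 | 3/2, 2 } -> 5/4
edge 5 of 15 (BLUE): { 0, 1, 5/4 | 3/2, 2 } -> 11/8
edge 6 of 15 (RED): { 0, 1, 5/4 | 11/8, 3/2, 2 } -> 21/16
edge 7 of 15 (RED): { 0, 1, 5/4 | 21/16, 11/8, 3/2, 2 } -> 41/32
edge 8 of 15 (BLUE): { 0, 1, 5/4, 41/32 | 21/16, 11/8, 3/2, 2 } -> 83/64
edge 9 of 15 (RED): { 0, 1, 5/4, 41/32 | 83/64, 21/16, 11/8, 3/2, 2 } -> 165/128
edge 10 of 15 (RED): { 0, 1, 5/4, 41/32 | 165/128, 83/64, 21/16, 11/8, 3/2, 2 } -> 329/256
edge 11 of 15 (RED): { 0, 1, 5/4, 41/32 | 329/256, 165/128, 83/64, 21/16, 11/8, 3/2, 2 } -> 657/512
edge 12 of 15 (RED): { 0, 1, 5/4, 41/32 | 657/512, 329/256, 165/128, 83/64, 21/16, 11/8, 3/2, 2 } -> 1313/1024
edge 13 of 15 (RED): { 0, 1, 5/4, 41/32 | 1313/1024, 657/512, 329/256, 165/128, 83/64, 21/16, 11/8, 3/2, 2 } -> 2625/2048
edge 14 of 15 (RED): { 0, 1, 5/4, 41/32 | 2625/2048, 1313/1024, 657/512, 329/256, 165/128, 83/64, 21/16, 11/8, 3/2, 2 } -> 5249/4096
edge 15 of 15 (BLUE): { 0, 1, 5/4, 41/32, 5249/4096 | 2625/2048, 1313/1024, 657/512, 329/256, 165/128, 83/64, 21/16, 11/8, 3/2, 2 } -> 10499/8192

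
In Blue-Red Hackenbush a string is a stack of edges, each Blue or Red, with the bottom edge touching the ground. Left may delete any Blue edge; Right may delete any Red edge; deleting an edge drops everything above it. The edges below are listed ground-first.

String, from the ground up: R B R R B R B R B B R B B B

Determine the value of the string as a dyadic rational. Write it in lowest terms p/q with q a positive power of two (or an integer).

-6801/8192

R: Left { · }, Right { 0 } → simplest -1
RB: Left { -1 }, Right { 0 } → simplest -1/2
RBR: Left { -1 }, Right { -1/2 0 } → simplest -3/4
RBRR: Left { -1 }, Right { -3/4 -1/2 0 } → simplest -7/8
RBRRB: Left { -1 -7/8 }, Right { -3/4 -1/2 0 } → simplest -13/16
RBRRBR: Left { -1 -7/8 }, Right { -13/16 -3/4 -1/2 0 } → simplest -27/32
RBRRBRB: Left { -1 -7/8 -27/32 }, Right { -13/16 -3/4 -1/2 0 } → simplest -53/64
RBRRBRBR: Left { -1 -7/8 -27/32 }, Right { -53/64 -13/16 -3/4 -1/2 0 } → simplest -107/128
RBRRBRBRB: Left { -1 -7/8 -27/32 -107/128 }, Right { -53/64 -13/16 -3/4 -1/2 0 } → simplest -213/256
RBRRBRBRBB: Left { -1 -7/8 -27/32 -107/128 -213/256 }, Right { -53/64 -13/16 -3/4 -1/2 0 } → simplest -425/512
RBRRBRBRBBR: Left { -1 -7/8 -27/32 -107/128 -213/256 }, Right { -425/512 -53/64 -13/16 -3/4 -1/2 0 } → simplest -851/1024
RBRRBRBRBBRB: Left { -1 -7/8 -27/32 -107/128 -213/256 -851/1024 }, Right { -425/512 -53/64 -13/16 -3/4 -1/2 0 } → simplest -1701/2048
RBRRBRBRBBRBB: Left { -1 -7/8 -27/32 -107/128 -213/256 -851/1024 -1701/2048 }, Right { -425/512 -53/64 -13/16 -3/4 -1/2 0 } → simplest -3401/4096
RBRRBRBRBBRBBB: Left { -1 -7/8 -27/32 -107/128 -213/256 -851/1024 -1701/2048 -3401/4096 }, Right { -425/512 -53/64 -13/16 -3/4 -1/2 0 } → simplest -6801/8192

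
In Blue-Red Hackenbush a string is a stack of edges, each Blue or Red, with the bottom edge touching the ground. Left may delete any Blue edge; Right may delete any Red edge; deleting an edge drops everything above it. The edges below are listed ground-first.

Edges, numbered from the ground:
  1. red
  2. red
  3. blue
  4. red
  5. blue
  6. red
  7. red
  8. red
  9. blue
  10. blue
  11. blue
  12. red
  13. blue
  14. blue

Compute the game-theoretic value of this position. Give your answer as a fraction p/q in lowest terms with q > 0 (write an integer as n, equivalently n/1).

-7049/4096

edge 1 of 14 (red): {  | 0 } => -1
edge 2 of 14 (red): {  | -1,0 } => -2
edge 3 of 14 (blue): { -2 | -1,0 } => -3/2
edge 4 of 14 (red): { -2 | -3/2,-1,0 } => -7/4
edge 5 of 14 (blue): { -2,-7/4 | -3/2,-1,0 } => -13/8
edge 6 of 14 (red): { -2,-7/4 | -13/8,-3/2,-1,0 } => -27/16
edge 7 of 14 (red): { -2,-7/4 | -27/16,-13/8,-3/2,-1,0 } => -55/32
edge 8 of 14 (red): { -2,-7/4 | -55/32,-27/16,-13/8,-3/2,-1,0 } => -111/64
edge 9 of 14 (blue): { -2,-7/4,-111/64 | -55/32,-27/16,-13/8,-3/2,-1,0 } => -221/128
edge 10 of 14 (blue): { -2,-7/4,-111/64,-221/128 | -55/32,-27/16,-13/8,-3/2,-1,0 } => -441/256
edge 11 of 14 (blue): { -2,-7/4,-111/64,-221/128,-441/256 | -55/32,-27/16,-13/8,-3/2,-1,0 } => -881/512
edge 12 of 14 (red): { -2,-7/4,-111/64,-221/128,-441/256 | -881/512,-55/32,-27/16,-13/8,-3/2,-1,0 } => -1763/1024
edge 13 of 14 (blue): { -2,-7/4,-111/64,-221/128,-441/256,-1763/1024 | -881/512,-55/32,-27/16,-13/8,-3/2,-1,0 } => -3525/2048
edge 14 of 14 (blue): { -2,-7/4,-111/64,-221/128,-441/256,-1763/1024,-3525/2048 | -881/512,-55/32,-27/16,-13/8,-3/2,-1,0 } => -7049/4096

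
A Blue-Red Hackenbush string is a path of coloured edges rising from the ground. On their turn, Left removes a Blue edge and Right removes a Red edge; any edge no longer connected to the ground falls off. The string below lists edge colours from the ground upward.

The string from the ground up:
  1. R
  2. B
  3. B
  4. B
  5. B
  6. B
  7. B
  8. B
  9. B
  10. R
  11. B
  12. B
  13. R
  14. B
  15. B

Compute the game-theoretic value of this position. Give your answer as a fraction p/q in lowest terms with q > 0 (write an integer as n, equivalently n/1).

-73/16384

val_1 [R]  L=[]  R=[0]  => -1
val_2 [RB]  L=[-1]  R=[0]  => -1/2
val_3 [RBB]  L=[-1; -1/2]  R=[0]  => -1/4
val_4 [RBBB]  L=[-1; -1/2; -1/4]  R=[0]  => -1/8
val_5 [RBBBB]  L=[-1; -1/2; -1/4; -1/8]  R=[0]  => -1/16
val_6 [RBBBBB]  L=[-1; -1/2; -1/4; -1/8; -1/16]  R=[0]  => -1/32
val_7 [RBBBBBB]  L=[-1; -1/2; -1/4; -1/8; -1/16; -1/32]  R=[0]  => -1/64
val_8 [RBBBBBBB]  L=[-1; -1/2; -1/4; -1/8; -1/16; -1/32; -1/64]  R=[0]  => -1/128
val_9 [RBBBBBBBB]  L=[-1; -1/2; -1/4; -1/8; -1/16; -1/32; -1/64; -1/128]  R=[0]  => -1/256
val_10 [RBBBBBBBBR]  L=[-1; -1/2; -1/4; -1/8; -1/16; -1/32; -1/64; -1/128]  R=[-1/256; 0]  => -3/512
val_11 [RBBBBBBBBRB]  L=[-1; -1/2; -1/4; -1/8; -1/16; -1/32; -1/64; -1/128; -3/512]  R=[-1/256; 0]  => -5/1024
val_12 [RBBBBBBBBRBB]  L=[-1; -1/2; -1/4; -1/8; -1/16; -1/32; -1/64; -1/128; -3/512; -5/1024]  R=[-1/256; 0]  => -9/2048
val_13 [RBBBBBBBBRBBR]  L=[-1; -1/2; -1/4; -1/8; -1/16; -1/32; -1/64; -1/128; -3/512; -5/1024]  R=[-9/2048; -1/256; 0]  => -19/4096
val_14 [RBBBBBBBBRBBRB]  L=[-1; -1/2; -1/4; -1/8; -1/16; -1/32; -1/64; -1/128; -3/512; -5/1024; -19/4096]  R=[-9/2048; -1/256; 0]  => -37/8192
val_15 [RBBBBBBBBRBBRBB]  L=[-1; -1/2; -1/4; -1/8; -1/16; -1/32; -1/64; -1/128; -3/512; -5/1024; -19/4096; -37/8192]  R=[-9/2048; -1/256; 0]  => -73/16384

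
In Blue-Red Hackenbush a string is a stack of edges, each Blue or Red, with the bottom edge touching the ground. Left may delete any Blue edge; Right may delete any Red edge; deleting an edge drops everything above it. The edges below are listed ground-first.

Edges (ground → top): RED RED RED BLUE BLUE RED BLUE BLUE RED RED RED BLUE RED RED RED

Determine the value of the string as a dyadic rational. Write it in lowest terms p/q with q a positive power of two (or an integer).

Prefix values for RED RED RED BLUE BLUE RED BLUE BLUE RED RED RED BLUE RED RED RED via {L|R} + simplicity:
1 of 15 · R · max L −∞ · min R 0 so -1
2 of 15 · RR · max L −∞ · min R -1 so -2
3 of 15 · RRR · max L −∞ · min R -2 so -3
4 of 15 · RRRB · max L -3 · min R -2 so -5/2
5 of 15 · RRRBB · max L -5/2 · min R -2 so -9/4
6 of 15 · RRRBBR · max L -5/2 · min R -9/4 so -19/8
7 of 15 · RRRBBRB · max L -19/8 · min R -9/4 so -37/16
8 of 15 · RRRBBRBB · max L -37/16 · min R -9/4 so -73/32
9 of 15 · RRRBBRBBR · max L -37/16 · min R -73/32 so -147/64
10 of 15 · RRRBBRBBRR · max L -37/16 · min R -147/64 so -295/128
11 of 15 · RRRBBRBBRRR · max L -37/16 · min R -295/128 so -591/256
12 of 15 · RRRBBRBBRRRB · max L -591/256 · min R -295/128 so -1181/512
13 of 15 · RRRBBRBBRRRBR · max L -591/256 · min R -1181/512 so -2363/1024
14 of 15 · RRRBBRBBRRRBRR · max L -591/256 · min R -2363/1024 so -4727/2048
15 of 15 · RRRBBRBBRRRBRRR · max L -591/256 · min R -4727/2048 so -9455/4096

-9455/4096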